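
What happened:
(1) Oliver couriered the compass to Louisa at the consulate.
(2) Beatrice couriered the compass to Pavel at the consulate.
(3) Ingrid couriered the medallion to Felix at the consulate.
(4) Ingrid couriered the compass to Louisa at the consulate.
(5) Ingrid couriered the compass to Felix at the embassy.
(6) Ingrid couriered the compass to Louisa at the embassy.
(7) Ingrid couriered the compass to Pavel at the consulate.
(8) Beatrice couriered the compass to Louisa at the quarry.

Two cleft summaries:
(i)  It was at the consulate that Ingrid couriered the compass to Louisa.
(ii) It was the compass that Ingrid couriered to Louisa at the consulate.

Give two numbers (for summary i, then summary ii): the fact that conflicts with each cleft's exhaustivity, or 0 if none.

6, 0

(i): focus "at the consulate". Looking for same agent, thing, recipient (Ingrid / the compass / Louisa) with some other setting — fact (6) has at the embassy there. Refuted.
(ii): focus "the compass". No fact shares same agent, recipient, setting (Ingrid / Louisa / at the consulate) with a different thing. 0.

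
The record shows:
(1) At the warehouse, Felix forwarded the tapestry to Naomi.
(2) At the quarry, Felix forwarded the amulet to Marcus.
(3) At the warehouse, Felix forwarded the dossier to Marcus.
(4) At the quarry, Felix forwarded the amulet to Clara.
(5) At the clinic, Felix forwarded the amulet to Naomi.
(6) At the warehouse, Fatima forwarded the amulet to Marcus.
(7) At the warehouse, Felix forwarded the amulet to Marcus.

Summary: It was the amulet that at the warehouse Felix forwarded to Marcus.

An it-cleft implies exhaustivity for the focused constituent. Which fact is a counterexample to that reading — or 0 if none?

3

Focus of the cleft: "the amulet" (the thing). Presupposed background: same agent, recipient, setting (Felix / Marcus / at the warehouse).
Exhaustivity: the amulet is the only thing satisfying that background.
But fact (3) also has same agent, recipient, setting (Felix / Marcus / at the warehouse), with thing = the dossier — so the exhaustive reading fails.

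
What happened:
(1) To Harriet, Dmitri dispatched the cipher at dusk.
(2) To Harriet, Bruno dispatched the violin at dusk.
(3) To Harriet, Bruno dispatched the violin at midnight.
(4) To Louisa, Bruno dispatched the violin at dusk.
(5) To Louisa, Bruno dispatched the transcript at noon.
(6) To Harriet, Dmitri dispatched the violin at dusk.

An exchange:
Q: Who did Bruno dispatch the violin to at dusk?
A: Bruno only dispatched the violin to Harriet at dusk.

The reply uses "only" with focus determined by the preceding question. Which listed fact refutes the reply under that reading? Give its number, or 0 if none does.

4

The question "Who did ... to ...?" targets the recipient, so in the reply the focus falls on "Harriet".
"Only" then excludes alternative recipients while the background — same agent, thing, setting (Bruno / the violin / at dusk) — is held fixed.
Fact (4) shares the background with a different recipient (Louisa) — counterexample.
(Fact (3) would refute a reading with focus on the setting — but that is not what the question asks.)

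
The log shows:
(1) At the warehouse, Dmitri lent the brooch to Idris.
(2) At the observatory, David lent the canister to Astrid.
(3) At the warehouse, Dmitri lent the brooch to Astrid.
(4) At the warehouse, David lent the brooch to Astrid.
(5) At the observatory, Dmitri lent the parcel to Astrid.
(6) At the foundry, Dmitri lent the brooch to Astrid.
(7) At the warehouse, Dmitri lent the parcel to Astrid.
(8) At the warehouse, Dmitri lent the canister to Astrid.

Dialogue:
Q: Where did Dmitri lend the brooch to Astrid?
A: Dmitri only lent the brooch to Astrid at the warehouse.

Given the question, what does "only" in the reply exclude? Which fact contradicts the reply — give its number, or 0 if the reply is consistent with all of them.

6

The question "Where did ...?" targets the setting, so in the reply the focus falls on "at the warehouse".
So "only" ranges over settings; the rest (same agent, thing, recipient (Dmitri / the brooch / Astrid)) is presupposed.
Fact (6) keeps same agent, thing, recipient (Dmitri / the brooch / Astrid) but has setting = at the foundry; that refutes the reply.
(Fact (7) would refute a reading with focus on the thing — but that is not what the question asks.)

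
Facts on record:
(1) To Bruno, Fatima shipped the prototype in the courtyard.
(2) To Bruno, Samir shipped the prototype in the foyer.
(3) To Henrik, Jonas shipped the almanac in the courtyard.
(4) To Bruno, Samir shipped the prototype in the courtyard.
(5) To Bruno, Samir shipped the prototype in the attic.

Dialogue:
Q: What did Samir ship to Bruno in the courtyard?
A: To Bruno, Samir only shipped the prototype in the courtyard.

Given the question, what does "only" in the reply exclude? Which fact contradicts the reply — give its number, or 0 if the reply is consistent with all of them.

Answering "What did ...?" puts focus on the thing — here, "the prototype".
So "only" ranges over things; the rest (agent = Samir, recipient = Bruno, setting = in the courtyard) is presupposed.
No listed fact shares that background with another thing. Nothing contradicts the reply.
(Fact (2) would refute a reading with focus on the setting — but that is not what the question asks.)

0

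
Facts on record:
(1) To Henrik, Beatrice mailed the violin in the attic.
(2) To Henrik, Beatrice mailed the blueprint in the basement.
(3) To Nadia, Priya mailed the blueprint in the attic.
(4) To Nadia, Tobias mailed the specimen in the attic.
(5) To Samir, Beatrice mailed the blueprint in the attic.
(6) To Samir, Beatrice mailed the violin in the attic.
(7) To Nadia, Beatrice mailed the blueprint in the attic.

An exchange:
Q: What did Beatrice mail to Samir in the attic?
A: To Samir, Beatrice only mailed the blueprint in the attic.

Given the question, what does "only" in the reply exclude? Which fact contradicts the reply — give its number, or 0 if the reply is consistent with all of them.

6

Answering "What did ...?" puts focus on the thing — here, "the blueprint".
So "only" ranges over things; the rest (Beatrice as agent and Samir as recipient and in the attic as setting) is presupposed.
Fact (6) shares the background with a different thing (the violin) — counterexample.
(Fact (7) would refute a reading with focus on the recipient — but that is not what the question asks.)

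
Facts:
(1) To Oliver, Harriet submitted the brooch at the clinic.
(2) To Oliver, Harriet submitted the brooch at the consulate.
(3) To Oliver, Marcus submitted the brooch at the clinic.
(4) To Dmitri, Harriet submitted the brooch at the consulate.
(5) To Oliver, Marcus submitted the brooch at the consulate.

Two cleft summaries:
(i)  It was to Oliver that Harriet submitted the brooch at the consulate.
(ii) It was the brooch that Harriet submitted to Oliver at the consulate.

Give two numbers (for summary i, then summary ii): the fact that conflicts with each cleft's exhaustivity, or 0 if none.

4, 0

Summary (i) focuses "Oliver" (the recipient); background agent = Harriet, thing = the brooch, setting = at the consulate. Fact (4) matches that background with recipient = Dmitri — refutes (i).
Summary (ii) focuses "the brooch" (the thing); background agent = Harriet, recipient = Oliver, setting = at the consulate. No fact matches that background with a different thing, so 0.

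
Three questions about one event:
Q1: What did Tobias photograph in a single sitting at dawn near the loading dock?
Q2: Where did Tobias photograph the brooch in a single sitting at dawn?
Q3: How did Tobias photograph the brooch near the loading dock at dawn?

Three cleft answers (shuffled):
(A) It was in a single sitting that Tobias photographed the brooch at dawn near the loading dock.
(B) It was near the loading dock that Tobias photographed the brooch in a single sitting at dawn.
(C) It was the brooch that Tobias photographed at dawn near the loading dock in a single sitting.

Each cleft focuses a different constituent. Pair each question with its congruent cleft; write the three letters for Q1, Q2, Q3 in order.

Q1 asks about the direct object; cleft (C) focuses "the brooch", which is the direct object — so Q1 → C.
Q2 asks about the location; cleft (B) focuses "near the loading dock", which is the location — so Q2 → B.
Q3 asks about the manner; cleft (A) focuses "in a single sitting", which is the manner — so Q3 → A.
Mapping: Q1→C, Q2→B, Q3→A.

CBA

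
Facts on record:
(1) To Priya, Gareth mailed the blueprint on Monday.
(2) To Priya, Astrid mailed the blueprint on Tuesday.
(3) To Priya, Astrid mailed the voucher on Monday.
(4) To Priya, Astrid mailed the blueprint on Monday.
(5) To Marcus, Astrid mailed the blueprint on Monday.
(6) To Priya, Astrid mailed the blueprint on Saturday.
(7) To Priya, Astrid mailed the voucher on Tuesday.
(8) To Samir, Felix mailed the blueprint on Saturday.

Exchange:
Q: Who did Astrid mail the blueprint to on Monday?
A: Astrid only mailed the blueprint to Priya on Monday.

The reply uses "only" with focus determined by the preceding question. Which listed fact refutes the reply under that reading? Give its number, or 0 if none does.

Answering "Who did ... to ...?" puts focus on the recipient — here, "Priya".
So "only" ranges over recipients; the rest (agent = Astrid, thing = the blueprint, setting = on Monday) is presupposed.
Fact (5) shares the background with a different recipient (Marcus) — counterexample.
(Fact (2) would refute a reading with focus on the setting — but that is not what the question asks.)

5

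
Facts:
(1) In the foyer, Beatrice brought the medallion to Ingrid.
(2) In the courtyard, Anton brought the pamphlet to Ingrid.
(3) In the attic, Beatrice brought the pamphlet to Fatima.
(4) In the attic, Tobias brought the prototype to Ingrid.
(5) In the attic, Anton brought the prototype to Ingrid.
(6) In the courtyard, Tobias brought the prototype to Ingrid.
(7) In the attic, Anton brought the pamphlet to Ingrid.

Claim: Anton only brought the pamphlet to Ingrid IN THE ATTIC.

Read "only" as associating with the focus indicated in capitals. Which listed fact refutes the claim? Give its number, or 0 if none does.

2

Focus (in capitals) is "in the attic" — the setting. "Only" excludes alternative settings while holding fixed agent = Anton, thing = the pamphlet, recipient = Ingrid.
Fact (2) matches on agent = Anton, thing = the pamphlet, recipient = Ingrid, but has setting = in the courtyard instead. That refutes the claim.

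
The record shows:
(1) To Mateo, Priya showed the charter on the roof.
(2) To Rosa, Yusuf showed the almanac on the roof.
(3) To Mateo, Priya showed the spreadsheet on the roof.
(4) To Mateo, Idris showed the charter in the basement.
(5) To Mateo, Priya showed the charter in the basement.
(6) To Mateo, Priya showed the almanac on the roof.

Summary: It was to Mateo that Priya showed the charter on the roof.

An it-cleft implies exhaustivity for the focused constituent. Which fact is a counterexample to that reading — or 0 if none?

0

Focus of the cleft: "Mateo" (the recipient). Presupposed background: Priya as agent and the charter as thing and on the roof as setting.
Exhaustivity: Mateo is the only recipient satisfying that background.
No listed fact matches the background with a different recipient. Exhaustivity holds.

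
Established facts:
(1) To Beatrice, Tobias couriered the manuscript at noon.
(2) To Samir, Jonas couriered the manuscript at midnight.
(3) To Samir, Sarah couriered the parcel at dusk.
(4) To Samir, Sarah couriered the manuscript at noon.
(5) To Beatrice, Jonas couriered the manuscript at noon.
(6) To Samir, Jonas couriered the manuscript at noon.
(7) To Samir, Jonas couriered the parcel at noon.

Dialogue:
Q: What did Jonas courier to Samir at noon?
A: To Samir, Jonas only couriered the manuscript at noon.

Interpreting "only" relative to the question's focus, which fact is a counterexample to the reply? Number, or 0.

Answering "What did ...?" puts focus on the thing — here, "the manuscript".
"Only" then excludes alternative things while the background — same agent, recipient, setting (Jonas / Samir / at noon) — is held fixed.
Fact (7) keeps same agent, recipient, setting (Jonas / Samir / at noon) but has thing = the parcel; that refutes the reply.
(Fact (2) would refute a reading with focus on the setting — but that is not what the question asks.)

7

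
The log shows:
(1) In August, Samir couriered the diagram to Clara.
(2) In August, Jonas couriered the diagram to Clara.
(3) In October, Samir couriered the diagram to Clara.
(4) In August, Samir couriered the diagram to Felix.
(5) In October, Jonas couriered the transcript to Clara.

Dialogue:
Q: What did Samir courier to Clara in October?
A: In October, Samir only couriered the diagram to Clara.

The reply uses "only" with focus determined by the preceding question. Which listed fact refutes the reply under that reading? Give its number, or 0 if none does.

Answering "What did ...?" puts focus on the thing — here, "the diagram".
So "only" ranges over things; the rest (Samir as agent and Clara as recipient and in October as setting) is presupposed.
No listed fact shares that background with another thing. Nothing contradicts the reply.
(Fact (1) would refute a reading with focus on the setting — but that is not what the question asks.)

0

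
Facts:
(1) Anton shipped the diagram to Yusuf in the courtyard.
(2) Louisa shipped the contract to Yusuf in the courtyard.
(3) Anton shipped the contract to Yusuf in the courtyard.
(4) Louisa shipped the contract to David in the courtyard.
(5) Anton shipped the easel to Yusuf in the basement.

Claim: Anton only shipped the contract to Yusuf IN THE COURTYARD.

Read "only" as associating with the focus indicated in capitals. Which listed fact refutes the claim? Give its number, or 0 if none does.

The capitals mark "in the courtyard" as focus. So "only" rules out other settings, with the rest (agent = Anton, thing = the contract, recipient = Yusuf) as background.
No fact matches agent = Anton, thing = the contract, recipient = Yusuf with a different setting — every other fact differs on at least one backgrounded slot. So no fact refutes it.

0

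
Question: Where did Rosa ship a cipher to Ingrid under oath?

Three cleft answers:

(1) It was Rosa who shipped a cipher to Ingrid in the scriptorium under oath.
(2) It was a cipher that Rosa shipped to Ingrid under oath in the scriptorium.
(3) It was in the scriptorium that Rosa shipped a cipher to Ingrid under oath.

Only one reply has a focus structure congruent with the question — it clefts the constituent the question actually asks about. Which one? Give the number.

3

The question word "where" targets the location.
Option (1) clefts "Rosa" — the subject (agent), not what was asked.
Option (2) clefts "a cipher" — the direct object, not what was asked.
Option (3) clefts "in the scriptorium" — that matches what the question asks about.
So the congruent reply is (3).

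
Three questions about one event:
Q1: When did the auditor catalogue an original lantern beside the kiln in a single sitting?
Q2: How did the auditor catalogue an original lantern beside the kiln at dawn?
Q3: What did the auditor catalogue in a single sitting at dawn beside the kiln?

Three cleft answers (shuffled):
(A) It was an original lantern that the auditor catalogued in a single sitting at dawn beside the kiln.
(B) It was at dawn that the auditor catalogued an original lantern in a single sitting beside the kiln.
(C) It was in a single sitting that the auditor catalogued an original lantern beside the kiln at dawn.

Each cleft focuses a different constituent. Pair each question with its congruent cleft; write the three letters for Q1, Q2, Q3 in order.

Q1 asks about the time; cleft (B) focuses "at dawn", which is the time — so Q1 → B.
Q2 asks about the manner; cleft (C) focuses "in a single sitting", which is the manner — so Q2 → C.
Q3 asks about the direct object; cleft (A) focuses "an original lantern", which is the direct object — so Q3 → A.
Mapping: Q1→B, Q2→C, Q3→A.

BCA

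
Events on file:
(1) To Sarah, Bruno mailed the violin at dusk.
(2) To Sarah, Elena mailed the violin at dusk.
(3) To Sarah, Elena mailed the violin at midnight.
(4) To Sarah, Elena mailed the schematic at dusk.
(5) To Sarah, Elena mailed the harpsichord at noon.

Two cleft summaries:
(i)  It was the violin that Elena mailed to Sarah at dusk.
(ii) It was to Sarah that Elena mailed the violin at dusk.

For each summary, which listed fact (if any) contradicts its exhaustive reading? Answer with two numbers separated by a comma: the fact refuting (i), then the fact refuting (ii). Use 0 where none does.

4, 0

Summary (i) focuses "the violin" (the thing); background agent = Elena, recipient = Sarah, setting = at dusk. Fact (4) matches that background with thing = the schematic — refutes (i).
Summary (ii) focuses "Sarah" (the recipient); background agent = Elena, thing = the violin, setting = at dusk. No fact matches that background with a different recipient, so 0.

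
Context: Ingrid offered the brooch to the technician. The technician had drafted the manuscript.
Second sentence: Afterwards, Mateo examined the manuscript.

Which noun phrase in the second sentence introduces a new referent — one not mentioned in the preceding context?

"the manuscript" in the second sentence is given — already mentioned in the context.
"Mateo" has no antecedent in the context; it is discourse-new.

Mateo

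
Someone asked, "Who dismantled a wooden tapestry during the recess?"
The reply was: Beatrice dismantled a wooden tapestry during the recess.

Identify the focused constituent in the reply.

Beatrice

The wh-word "who" asks about the subject (agent).
In the answer, "a wooden tapestry" and "during the recess" are given — repeated from the question.
The constituent filling the subject (agent) gap is "Beatrice"; that is the focus and would carry nuclear stress.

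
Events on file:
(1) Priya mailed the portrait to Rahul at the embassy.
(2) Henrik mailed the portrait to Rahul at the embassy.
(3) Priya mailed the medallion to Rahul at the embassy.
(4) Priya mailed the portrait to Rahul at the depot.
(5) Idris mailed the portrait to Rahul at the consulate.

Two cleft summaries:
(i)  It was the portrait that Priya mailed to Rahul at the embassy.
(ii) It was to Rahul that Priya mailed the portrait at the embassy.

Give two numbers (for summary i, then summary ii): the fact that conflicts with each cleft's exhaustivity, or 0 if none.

3, 0

Summary (i) focuses "the portrait" (the thing); background Priya as agent and Rahul as recipient and at the embassy as setting. Fact (3) matches that background with thing = the medallion — refutes (i).
Summary (ii) focuses "Rahul" (the recipient); background Priya as agent and the portrait as thing and at the embassy as setting. No fact matches that background with a different recipient, so 0.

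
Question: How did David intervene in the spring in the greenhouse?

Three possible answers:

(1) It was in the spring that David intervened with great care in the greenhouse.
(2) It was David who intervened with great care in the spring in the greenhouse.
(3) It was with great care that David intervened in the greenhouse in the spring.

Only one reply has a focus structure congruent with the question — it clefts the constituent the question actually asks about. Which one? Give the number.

The question word "how" targets the manner.
Option (1) clefts "in the spring" — the time, not what was asked.
Option (2) clefts "David" — the subject (agent), not what was asked.
Option (3) clefts "with great care" — that matches what the question asks about.
So the congruent reply is (3).

3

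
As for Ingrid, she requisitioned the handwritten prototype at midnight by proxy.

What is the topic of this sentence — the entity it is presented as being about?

Ingrid

The construction explicitly marks "Ingrid" as what the sentence is about — the topic.
The remainder of the clause is the comment (what is said about the topic).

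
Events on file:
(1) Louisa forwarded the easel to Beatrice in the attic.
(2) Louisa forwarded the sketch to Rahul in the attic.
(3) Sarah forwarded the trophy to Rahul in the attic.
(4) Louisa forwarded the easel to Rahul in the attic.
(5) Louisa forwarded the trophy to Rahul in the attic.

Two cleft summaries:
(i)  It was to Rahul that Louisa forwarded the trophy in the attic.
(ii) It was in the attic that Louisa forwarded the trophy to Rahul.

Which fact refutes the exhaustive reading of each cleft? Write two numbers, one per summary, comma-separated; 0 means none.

(i): focus "Rahul". No fact shares agent = Louisa, thing = the trophy, setting = in the attic with a different recipient. 0.
(ii): focus "in the attic". No fact shares agent = Louisa, thing = the trophy, recipient = Rahul with a different setting. 0.

0, 0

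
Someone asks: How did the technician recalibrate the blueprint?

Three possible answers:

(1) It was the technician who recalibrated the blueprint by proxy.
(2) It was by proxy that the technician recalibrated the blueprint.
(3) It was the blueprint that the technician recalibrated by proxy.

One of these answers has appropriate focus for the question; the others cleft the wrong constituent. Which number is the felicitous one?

2

The question word "how" targets the manner.
Option (1) clefts "the technician" — the subject (agent), not what was asked.
Option (2) clefts "by proxy" — that matches what the question asks about.
Option (3) clefts "the blueprint" — the direct object, not what was asked.
So the congruent reply is (2).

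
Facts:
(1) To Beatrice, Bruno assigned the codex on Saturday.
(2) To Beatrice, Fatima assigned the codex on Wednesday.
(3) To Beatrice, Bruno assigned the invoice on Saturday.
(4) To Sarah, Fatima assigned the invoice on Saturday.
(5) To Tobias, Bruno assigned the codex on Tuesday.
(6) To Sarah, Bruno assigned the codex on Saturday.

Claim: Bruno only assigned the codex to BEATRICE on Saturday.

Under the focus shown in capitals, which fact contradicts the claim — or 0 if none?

Focus (in capitals) is "Beatrice" — the recipient. "Only" excludes alternative recipients while holding fixed agent = Bruno, thing = the codex, setting = on Saturday.
Fact (6) shares the background but differs in recipient (Sarah) — a counterexample.

6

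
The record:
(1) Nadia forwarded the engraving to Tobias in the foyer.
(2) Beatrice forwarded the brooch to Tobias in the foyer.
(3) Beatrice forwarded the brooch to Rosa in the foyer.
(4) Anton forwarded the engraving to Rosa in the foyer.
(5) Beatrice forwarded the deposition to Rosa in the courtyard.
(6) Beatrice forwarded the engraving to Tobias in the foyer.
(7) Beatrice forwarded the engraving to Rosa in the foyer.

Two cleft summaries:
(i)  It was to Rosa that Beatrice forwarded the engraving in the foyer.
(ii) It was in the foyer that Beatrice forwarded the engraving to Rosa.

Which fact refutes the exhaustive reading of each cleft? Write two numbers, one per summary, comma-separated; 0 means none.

6, 0

Summary (i) focuses "Rosa" (the recipient); background Beatrice as agent and the engraving as thing and in the foyer as setting. Fact (6) matches that background with recipient = Tobias — refutes (i).
Summary (ii) focuses "in the foyer" (the setting); background Beatrice as agent and the engraving as thing and Rosa as recipient. No fact matches that background with a different setting, so 0.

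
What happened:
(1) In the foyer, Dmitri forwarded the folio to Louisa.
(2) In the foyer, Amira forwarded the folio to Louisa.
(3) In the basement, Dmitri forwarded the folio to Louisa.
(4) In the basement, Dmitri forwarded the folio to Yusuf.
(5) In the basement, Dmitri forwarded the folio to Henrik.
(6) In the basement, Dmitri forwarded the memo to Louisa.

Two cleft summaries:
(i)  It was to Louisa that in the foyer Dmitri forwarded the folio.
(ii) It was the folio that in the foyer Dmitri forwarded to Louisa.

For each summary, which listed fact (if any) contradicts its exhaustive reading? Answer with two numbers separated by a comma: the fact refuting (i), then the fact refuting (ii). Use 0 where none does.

0, 0

Summary (i) focuses "Louisa" (the recipient); background same agent, thing, setting (Dmitri / the folio / in the foyer). No fact matches that background with a different recipient, so 0.
Summary (ii) focuses "the folio" (the thing); background same agent, recipient, setting (Dmitri / Louisa / in the foyer). No fact matches that background with a different thing, so 0.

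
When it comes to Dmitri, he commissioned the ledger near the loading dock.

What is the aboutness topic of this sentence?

The construction explicitly marks "Dmitri" as what the sentence is about — the topic.
The remainder of the clause is the comment (what is said about the topic).

Dmitri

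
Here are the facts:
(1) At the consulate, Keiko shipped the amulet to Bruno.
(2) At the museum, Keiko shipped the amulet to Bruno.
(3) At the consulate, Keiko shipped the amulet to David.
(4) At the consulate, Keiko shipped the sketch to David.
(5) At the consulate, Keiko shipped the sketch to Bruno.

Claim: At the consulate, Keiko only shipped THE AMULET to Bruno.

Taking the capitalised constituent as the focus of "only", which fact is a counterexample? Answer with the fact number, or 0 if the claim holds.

5

Focus (in capitals) is "the amulet" — the thing. "Only" excludes alternative things while holding fixed agent = Keiko, recipient = Bruno, setting = at the consulate.
Fact (5) shares the background but differs in thing (the sketch) — a counterexample.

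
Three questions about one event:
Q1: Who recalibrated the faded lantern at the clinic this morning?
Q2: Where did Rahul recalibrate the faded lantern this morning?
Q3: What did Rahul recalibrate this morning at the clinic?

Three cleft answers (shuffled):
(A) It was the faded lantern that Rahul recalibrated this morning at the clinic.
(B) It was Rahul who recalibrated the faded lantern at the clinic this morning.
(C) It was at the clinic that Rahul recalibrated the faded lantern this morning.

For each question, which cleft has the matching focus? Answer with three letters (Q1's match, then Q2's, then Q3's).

Q1 asks about the subject (agent); cleft (B) focuses "Rahul", which is the subject (agent) — so Q1 → B.
Q2 asks about the location; cleft (C) focuses "at the clinic", which is the location — so Q2 → C.
Q3 asks about the direct object; cleft (A) focuses "the faded lantern", which is the direct object — so Q3 → A.
Mapping: Q1→B, Q2→C, Q3→A.

BCA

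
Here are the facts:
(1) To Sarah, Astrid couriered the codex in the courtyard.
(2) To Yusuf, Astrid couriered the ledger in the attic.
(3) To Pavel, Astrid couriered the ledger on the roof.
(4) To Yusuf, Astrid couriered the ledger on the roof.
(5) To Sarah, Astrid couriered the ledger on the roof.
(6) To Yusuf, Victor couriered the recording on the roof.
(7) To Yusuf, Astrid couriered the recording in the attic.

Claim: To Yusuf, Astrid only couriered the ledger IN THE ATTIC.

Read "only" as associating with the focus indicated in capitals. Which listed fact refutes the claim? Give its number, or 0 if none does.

Focus (in capitals) is "in the attic" — the setting. "Only" excludes alternative settings while holding fixed Astrid as agent and the ledger as thing and Yusuf as recipient.
Fact (4) matches on Astrid as agent and the ledger as thing and Yusuf as recipient, but has setting = on the roof instead. That refutes the claim.

4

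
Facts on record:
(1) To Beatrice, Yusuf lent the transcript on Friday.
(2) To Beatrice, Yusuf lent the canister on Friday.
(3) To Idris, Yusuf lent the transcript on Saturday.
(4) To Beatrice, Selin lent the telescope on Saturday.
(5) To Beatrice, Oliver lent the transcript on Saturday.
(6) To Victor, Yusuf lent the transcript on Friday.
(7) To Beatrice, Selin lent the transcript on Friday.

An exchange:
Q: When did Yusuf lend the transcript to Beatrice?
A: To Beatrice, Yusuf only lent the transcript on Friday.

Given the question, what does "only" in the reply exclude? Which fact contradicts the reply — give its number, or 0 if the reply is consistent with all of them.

Answering "When did ...?" puts focus on the setting — here, "on Friday".
So "only" ranges over settings; the rest (Yusuf as agent and the transcript as thing and Beatrice as recipient) is presupposed.
No listed fact shares that background with another setting. Nothing contradicts the reply.
(Fact (2) would refute a reading with focus on the thing — but that is not what the question asks.)

0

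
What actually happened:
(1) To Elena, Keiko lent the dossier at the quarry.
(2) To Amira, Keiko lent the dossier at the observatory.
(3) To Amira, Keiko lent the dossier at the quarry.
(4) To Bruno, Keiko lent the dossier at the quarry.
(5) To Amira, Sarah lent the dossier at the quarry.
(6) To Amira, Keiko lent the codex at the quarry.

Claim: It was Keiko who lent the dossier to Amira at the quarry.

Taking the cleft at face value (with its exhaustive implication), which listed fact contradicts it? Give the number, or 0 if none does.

5

The cleft puts "Keiko" in focus and presupposes the open proposition with same thing, recipient, setting (the dossier / Amira / at the quarry).
Exhaustivity: Keiko is the only agent satisfying that background.
Fact (5) shares the background but with agent = Sarah; exhaustivity is violated.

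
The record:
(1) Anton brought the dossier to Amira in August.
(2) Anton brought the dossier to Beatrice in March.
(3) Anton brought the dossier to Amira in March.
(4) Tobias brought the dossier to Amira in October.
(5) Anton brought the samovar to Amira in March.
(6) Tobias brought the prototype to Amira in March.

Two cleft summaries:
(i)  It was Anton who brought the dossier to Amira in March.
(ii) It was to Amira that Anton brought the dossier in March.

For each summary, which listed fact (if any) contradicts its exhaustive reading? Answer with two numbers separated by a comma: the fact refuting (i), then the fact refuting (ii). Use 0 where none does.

Summary (i) focuses "Anton" (the agent); background thing = the dossier, recipient = Amira, setting = in March. No fact matches that background with a different agent, so 0.
Summary (ii) focuses "Amira" (the recipient); background agent = Anton, thing = the dossier, setting = in March. Fact (2) matches that background with recipient = Beatrice — refutes (ii).

0, 2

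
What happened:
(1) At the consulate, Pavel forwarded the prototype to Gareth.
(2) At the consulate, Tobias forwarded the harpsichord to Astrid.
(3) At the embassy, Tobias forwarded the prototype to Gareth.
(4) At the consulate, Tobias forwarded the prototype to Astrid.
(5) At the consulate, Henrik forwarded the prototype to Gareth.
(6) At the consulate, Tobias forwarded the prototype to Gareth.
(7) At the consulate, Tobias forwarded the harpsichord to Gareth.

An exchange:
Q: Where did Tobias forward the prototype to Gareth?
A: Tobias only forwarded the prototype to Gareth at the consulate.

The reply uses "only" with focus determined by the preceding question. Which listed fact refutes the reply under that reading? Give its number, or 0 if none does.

3

Answering "Where did ...?" puts focus on the setting — here, "at the consulate".
So "only" ranges over settings; the rest (same agent, thing, recipient (Tobias / the prototype / Gareth)) is presupposed.
Fact (3) shares the background with a different setting (at the embassy) — counterexample.
(Fact (7) would refute a reading with focus on the thing — but that is not what the question asks.)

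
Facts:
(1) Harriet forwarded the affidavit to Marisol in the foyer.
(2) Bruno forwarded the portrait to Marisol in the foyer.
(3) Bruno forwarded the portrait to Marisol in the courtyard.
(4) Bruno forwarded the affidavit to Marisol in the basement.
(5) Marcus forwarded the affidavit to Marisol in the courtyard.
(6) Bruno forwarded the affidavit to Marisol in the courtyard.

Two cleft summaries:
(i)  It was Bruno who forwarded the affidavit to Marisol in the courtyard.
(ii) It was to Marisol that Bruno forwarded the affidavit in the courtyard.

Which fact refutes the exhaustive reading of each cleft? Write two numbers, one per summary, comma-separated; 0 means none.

(i): focus "Bruno". Looking for same thing, recipient, setting (the affidavit / Marisol / in the courtyard) with some other agent — fact (5) has Marcus there. Refuted.
(ii): focus "Marisol". No fact shares same agent, thing, setting (Bruno / the affidavit / in the courtyard) with a different recipient. 0.

5, 0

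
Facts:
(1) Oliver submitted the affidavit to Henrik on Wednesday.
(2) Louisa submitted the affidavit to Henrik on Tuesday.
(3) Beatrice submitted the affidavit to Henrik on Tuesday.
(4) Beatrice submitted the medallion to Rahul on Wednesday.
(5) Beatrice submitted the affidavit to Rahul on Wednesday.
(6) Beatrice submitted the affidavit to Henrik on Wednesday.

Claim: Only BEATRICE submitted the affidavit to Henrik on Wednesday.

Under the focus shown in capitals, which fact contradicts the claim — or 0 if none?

1

The capitals mark "Beatrice" as focus. So "only" rules out other agents, with the rest (same thing, recipient, setting (the affidavit / Henrik / on Wednesday)) as background.
Fact (1) shares the background but differs in agent (Oliver) — a counterexample.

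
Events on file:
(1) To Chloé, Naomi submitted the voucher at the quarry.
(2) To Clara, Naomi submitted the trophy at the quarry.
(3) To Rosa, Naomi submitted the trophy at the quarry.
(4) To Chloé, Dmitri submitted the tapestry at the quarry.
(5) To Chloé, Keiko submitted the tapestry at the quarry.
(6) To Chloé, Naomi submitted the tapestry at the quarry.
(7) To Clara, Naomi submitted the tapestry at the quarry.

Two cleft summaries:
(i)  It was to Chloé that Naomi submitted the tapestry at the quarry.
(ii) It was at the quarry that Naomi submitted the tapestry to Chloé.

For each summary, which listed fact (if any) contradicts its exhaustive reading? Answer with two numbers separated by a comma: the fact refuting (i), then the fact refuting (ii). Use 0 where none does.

Summary (i) focuses "Chloé" (the recipient); background agent = Naomi, thing = the tapestry, setting = at the quarry. Fact (7) matches that background with recipient = Clara — refutes (i).
Summary (ii) focuses "at the quarry" (the setting); background agent = Naomi, thing = the tapestry, recipient = Chloé. No fact matches that background with a different setting, so 0.

7, 0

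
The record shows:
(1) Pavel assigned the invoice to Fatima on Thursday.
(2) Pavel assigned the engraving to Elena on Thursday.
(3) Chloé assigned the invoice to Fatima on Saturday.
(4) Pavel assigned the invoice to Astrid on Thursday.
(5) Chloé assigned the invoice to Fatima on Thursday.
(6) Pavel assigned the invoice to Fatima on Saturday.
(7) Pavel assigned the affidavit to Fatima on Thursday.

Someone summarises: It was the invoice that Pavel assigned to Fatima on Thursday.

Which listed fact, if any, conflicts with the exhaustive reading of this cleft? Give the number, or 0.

7

The cleft puts "the invoice" in focus and presupposes the open proposition with same agent, recipient, setting (Pavel / Fatima / on Thursday).
The exhaustive reading says no other thing fits that background.
Fact (7) shares the background but with thing = the affidavit; exhaustivity is violated.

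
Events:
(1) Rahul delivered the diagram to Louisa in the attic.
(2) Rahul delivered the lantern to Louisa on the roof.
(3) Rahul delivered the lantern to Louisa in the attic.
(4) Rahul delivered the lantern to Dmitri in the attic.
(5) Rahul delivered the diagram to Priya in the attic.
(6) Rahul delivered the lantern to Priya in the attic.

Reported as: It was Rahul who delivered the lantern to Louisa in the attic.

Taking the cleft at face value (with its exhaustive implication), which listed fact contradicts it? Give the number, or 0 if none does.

The cleft puts "Rahul" in focus and presupposes the open proposition with same thing, recipient, setting (the lantern / Louisa / in the attic).
Exhaustivity: Rahul is the only agent satisfying that background.
Every other fact differs from the presupposition on some backgrounded slot, so none challenges the exhaustivity.

0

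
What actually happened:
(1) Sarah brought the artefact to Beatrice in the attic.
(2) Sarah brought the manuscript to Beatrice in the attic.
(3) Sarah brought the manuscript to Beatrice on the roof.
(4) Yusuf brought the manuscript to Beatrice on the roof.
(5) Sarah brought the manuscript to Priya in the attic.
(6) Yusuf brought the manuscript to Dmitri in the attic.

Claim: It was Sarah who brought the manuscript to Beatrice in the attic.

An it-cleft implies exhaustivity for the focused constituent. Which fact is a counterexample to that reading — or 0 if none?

Focus of the cleft: "Sarah" (the agent). Presupposed background: the manuscript as thing and Beatrice as recipient and in the attic as setting.
Exhaustivity: Sarah is the only agent satisfying that background.
No listed fact matches the background with a different agent. Exhaustivity holds.

0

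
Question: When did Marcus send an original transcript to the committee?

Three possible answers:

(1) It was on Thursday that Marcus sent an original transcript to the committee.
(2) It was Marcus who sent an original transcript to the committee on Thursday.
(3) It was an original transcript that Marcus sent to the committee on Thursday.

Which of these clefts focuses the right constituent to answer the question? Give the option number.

The question word "when" targets the time.
Option (1) clefts "on Thursday" — that matches what the question asks about.
Option (2) clefts "Marcus" — the subject (agent), not what was asked.
Option (3) clefts "an original transcript" — the direct object, not what was asked.
So the congruent reply is (1).

1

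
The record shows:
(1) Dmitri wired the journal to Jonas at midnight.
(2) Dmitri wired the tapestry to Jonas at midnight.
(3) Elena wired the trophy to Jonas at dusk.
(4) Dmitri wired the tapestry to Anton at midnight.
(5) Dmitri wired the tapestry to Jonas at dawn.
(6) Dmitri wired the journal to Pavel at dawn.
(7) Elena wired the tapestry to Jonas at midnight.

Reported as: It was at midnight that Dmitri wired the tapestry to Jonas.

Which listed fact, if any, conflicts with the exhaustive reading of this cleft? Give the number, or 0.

5

The cleft puts "at midnight" in focus and presupposes the open proposition with same agent, thing, recipient (Dmitri / the tapestry / Jonas).
The exhaustive reading says no other setting fits that background.
But fact (5) also has same agent, thing, recipient (Dmitri / the tapestry / Jonas), with setting = at dawn — so the exhaustive reading fails.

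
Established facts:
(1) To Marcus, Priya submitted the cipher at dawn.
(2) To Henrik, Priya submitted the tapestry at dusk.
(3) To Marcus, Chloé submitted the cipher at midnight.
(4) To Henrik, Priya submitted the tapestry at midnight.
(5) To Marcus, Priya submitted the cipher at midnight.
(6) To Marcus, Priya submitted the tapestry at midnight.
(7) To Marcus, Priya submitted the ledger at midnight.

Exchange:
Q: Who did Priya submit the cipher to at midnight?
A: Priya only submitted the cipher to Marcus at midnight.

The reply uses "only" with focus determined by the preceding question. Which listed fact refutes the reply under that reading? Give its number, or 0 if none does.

0

The question "Who did ... to ...?" targets the recipient, so in the reply the focus falls on "Marcus".
So "only" ranges over recipients; the rest (Priya as agent and the cipher as thing and at midnight as setting) is presupposed.
No fact keeps Priya as agent and the cipher as thing and at midnight as setting while changing the recipient; every other fact differs on something backgrounded. The reply stands.
(Fact (1) would refute a reading with focus on the setting — but that is not what the question asks.)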